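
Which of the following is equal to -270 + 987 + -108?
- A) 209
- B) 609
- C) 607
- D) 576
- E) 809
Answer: B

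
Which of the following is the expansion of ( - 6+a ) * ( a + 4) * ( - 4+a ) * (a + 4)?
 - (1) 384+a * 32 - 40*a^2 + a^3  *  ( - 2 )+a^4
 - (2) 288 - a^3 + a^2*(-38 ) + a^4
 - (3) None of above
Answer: 1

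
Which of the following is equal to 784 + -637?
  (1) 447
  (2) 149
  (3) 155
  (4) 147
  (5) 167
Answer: 4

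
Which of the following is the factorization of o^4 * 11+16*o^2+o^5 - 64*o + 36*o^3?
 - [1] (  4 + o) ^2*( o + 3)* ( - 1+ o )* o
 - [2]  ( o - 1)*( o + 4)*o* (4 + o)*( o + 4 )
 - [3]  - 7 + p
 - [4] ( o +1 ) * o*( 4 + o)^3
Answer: 2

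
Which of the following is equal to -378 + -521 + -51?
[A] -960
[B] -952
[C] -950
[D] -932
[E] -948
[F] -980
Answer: C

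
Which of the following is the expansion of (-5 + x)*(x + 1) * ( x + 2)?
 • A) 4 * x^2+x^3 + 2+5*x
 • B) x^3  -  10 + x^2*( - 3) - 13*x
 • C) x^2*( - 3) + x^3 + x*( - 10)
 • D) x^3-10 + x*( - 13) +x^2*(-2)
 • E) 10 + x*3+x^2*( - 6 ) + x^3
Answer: D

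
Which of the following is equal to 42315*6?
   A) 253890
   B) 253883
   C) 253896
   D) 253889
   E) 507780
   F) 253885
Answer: A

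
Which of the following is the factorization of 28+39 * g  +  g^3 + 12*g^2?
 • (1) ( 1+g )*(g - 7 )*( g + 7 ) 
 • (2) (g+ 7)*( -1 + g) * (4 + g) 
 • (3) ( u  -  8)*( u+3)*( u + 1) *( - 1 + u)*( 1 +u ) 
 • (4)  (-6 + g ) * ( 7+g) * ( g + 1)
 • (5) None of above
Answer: 5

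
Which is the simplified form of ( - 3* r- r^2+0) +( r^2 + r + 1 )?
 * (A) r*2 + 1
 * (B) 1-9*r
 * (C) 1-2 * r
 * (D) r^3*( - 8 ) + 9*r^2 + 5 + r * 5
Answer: C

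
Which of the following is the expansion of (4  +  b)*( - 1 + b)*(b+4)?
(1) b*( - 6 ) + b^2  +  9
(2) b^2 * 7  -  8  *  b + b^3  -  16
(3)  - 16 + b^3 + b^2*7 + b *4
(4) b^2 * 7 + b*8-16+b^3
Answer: 4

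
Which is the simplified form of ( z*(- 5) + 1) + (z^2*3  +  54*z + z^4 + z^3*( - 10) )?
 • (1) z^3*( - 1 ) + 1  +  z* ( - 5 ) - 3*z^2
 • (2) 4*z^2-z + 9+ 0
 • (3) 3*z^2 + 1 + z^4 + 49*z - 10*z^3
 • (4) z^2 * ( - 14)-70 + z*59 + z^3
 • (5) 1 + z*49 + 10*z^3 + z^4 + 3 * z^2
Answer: 3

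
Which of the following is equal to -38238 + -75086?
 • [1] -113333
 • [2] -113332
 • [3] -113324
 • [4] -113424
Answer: 3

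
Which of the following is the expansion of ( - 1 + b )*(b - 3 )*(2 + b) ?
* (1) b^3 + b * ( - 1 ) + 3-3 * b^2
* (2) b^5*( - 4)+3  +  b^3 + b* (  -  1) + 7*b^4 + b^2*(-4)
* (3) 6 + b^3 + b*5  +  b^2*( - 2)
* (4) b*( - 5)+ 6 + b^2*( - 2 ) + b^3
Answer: 4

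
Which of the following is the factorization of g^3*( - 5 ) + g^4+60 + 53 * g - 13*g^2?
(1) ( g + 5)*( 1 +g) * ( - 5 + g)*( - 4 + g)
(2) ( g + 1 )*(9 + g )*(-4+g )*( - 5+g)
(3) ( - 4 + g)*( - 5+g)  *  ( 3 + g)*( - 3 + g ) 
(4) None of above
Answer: 4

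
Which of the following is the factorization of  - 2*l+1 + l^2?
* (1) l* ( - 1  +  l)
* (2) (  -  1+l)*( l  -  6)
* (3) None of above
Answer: 3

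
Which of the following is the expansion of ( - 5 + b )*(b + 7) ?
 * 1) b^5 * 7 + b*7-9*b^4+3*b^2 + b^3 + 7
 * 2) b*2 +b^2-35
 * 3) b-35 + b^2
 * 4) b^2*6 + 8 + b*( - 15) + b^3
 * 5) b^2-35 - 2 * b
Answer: 2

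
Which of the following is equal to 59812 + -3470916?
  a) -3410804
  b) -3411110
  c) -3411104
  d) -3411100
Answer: c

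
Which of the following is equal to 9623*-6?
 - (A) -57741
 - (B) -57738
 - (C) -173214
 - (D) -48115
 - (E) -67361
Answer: B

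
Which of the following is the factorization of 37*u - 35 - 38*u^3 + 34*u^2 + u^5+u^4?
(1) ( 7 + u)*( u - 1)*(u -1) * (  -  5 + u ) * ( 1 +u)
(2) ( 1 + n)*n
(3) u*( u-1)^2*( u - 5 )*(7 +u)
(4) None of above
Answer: 1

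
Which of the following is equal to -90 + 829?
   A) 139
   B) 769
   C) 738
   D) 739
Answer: D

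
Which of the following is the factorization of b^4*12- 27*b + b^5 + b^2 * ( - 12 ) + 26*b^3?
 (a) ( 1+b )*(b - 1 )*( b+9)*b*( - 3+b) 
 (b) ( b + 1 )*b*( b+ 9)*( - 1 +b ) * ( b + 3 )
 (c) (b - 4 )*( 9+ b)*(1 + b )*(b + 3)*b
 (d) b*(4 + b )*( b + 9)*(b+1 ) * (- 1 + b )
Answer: b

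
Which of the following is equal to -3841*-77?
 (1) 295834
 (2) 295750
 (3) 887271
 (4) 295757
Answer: 4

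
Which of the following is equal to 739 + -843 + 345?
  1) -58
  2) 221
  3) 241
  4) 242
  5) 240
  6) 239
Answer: 3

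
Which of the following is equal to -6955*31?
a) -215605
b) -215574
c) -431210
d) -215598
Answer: a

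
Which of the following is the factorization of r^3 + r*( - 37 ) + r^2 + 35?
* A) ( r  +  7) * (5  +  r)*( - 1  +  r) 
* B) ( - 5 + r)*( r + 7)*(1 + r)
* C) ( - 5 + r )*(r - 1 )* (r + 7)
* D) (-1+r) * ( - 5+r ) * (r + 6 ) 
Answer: C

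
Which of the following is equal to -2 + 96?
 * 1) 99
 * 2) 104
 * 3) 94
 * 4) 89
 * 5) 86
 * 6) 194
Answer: 3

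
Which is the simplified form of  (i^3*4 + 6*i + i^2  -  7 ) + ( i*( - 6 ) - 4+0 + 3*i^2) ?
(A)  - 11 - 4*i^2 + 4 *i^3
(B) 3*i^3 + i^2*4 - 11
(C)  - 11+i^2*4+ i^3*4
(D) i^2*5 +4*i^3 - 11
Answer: C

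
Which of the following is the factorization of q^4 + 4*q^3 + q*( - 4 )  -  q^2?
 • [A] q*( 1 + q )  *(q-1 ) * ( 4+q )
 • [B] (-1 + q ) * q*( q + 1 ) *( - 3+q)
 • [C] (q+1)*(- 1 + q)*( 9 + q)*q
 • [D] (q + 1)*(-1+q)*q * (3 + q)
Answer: A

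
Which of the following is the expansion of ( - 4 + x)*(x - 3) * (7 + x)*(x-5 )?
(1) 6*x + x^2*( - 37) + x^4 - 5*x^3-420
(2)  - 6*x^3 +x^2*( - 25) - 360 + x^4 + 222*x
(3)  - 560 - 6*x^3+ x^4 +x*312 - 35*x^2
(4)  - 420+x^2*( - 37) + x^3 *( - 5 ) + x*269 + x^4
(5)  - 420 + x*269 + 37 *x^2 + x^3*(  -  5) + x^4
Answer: 4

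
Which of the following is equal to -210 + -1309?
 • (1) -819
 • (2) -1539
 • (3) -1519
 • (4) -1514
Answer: 3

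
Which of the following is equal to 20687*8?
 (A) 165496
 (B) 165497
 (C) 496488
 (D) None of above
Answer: A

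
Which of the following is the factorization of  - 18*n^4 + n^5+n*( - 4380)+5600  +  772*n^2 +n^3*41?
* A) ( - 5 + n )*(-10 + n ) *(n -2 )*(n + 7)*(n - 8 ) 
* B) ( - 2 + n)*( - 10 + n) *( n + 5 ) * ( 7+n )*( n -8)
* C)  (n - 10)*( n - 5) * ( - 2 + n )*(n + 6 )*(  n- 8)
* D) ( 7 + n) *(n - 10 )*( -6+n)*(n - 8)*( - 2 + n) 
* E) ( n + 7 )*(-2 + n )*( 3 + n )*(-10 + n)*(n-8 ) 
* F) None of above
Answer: A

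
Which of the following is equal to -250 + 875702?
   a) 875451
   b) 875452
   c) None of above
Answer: b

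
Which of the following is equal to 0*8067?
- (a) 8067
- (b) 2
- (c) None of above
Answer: c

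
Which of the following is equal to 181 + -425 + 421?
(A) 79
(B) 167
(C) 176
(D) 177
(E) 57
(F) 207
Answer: D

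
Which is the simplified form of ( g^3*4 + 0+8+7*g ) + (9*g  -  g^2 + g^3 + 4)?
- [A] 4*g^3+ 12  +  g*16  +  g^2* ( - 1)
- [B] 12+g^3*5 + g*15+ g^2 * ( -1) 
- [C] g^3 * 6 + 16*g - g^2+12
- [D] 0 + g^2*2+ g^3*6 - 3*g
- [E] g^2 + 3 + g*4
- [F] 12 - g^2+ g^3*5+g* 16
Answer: F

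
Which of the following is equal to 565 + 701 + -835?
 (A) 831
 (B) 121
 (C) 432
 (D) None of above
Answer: D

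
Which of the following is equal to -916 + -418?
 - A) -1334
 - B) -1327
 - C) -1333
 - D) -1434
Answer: A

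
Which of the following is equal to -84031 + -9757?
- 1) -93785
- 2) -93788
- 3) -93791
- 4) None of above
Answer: 2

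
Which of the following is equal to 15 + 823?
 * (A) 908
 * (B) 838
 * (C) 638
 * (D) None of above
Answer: B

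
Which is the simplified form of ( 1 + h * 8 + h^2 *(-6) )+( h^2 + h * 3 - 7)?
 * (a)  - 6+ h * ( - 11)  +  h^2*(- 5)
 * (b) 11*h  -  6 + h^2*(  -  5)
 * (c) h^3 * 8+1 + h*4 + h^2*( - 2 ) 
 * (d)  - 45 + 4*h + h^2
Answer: b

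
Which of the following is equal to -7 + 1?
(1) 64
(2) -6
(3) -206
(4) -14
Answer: 2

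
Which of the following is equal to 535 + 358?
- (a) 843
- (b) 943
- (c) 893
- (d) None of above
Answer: c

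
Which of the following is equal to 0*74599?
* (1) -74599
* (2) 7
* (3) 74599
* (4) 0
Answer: 4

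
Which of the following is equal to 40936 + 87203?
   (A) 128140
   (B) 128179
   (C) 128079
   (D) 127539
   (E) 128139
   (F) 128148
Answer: E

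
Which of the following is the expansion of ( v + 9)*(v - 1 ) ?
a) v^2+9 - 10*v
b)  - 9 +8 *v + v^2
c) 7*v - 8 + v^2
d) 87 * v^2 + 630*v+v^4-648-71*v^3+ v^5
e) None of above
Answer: b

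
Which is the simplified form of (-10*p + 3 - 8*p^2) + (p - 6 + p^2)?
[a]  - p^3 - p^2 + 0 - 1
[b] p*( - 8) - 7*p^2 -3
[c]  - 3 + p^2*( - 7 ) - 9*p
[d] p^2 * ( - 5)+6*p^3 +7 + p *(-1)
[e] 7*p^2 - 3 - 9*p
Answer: c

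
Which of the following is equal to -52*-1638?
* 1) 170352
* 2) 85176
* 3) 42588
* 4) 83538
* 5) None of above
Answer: 2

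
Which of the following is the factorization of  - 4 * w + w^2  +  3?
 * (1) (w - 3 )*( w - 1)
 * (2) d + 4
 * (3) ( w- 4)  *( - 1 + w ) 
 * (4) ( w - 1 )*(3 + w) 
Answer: 1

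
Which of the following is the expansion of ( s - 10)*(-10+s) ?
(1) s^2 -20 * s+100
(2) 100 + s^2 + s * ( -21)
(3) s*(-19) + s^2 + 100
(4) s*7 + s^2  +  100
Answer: 1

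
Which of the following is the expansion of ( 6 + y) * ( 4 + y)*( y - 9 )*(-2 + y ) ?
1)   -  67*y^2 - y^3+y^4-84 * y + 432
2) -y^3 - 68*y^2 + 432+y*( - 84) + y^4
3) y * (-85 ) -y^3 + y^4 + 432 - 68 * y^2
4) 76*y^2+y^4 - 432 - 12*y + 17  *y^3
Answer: 2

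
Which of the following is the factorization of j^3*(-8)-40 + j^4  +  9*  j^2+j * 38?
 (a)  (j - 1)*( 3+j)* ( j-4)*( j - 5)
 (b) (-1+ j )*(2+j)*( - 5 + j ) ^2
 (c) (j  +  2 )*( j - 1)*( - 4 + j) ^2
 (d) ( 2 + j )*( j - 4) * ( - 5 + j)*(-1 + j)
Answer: d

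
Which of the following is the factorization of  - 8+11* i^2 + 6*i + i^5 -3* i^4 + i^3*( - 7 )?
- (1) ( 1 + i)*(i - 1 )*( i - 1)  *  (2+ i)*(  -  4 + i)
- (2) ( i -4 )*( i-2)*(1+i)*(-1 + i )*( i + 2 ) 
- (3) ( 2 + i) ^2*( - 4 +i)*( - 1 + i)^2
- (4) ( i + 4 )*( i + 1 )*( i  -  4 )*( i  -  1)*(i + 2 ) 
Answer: 1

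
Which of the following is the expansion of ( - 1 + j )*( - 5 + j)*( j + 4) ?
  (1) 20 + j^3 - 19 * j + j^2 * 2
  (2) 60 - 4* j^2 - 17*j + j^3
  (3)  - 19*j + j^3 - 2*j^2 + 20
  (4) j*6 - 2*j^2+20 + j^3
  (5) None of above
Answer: 3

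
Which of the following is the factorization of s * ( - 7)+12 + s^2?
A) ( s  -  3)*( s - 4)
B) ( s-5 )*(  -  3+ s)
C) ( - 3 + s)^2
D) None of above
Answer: A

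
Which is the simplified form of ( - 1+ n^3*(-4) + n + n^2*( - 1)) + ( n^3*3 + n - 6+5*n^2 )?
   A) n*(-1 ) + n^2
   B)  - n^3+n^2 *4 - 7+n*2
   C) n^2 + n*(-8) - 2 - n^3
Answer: B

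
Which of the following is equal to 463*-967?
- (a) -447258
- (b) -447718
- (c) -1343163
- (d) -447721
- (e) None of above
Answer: d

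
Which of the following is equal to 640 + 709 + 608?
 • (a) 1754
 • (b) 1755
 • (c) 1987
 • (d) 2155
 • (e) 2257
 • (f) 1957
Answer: f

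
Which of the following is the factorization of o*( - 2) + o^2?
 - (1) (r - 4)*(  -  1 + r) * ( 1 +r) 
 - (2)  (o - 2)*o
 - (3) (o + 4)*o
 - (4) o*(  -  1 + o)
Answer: 2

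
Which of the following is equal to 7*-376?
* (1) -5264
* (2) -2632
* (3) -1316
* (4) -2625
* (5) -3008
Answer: 2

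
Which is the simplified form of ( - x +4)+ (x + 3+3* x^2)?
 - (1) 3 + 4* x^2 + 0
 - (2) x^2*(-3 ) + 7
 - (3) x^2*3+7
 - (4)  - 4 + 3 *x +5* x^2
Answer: 3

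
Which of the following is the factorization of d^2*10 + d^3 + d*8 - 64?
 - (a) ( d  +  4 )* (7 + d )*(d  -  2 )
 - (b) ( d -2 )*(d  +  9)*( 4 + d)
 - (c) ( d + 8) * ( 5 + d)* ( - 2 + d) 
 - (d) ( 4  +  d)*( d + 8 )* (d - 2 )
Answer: d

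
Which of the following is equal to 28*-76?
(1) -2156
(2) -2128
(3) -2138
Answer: 2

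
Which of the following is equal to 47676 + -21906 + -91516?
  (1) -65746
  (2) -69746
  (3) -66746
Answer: 1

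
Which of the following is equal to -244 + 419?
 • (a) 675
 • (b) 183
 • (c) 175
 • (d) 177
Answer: c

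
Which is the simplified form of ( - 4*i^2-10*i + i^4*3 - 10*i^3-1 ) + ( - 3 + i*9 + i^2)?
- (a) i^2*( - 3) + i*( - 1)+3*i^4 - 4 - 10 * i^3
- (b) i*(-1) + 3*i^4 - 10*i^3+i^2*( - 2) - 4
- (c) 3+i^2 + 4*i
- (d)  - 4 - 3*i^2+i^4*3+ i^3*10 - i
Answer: a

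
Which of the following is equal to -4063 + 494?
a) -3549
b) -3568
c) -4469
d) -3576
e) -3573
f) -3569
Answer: f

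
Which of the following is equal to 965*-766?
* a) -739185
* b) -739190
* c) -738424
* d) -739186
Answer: b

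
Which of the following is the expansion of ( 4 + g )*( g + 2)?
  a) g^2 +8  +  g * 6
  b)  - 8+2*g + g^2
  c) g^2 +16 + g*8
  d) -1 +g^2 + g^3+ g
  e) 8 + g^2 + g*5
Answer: a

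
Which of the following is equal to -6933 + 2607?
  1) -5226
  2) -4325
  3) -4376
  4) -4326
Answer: 4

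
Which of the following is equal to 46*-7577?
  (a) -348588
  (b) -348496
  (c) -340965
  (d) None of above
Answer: d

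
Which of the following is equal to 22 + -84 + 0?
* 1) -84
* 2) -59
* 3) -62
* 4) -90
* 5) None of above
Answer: 3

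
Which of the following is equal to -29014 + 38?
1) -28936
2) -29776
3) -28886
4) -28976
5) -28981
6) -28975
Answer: 4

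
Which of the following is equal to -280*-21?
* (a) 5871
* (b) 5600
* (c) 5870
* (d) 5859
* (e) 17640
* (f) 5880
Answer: f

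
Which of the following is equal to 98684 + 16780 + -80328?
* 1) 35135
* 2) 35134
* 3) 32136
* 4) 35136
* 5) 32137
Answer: 4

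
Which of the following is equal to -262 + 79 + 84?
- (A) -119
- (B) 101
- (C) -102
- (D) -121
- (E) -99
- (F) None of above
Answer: E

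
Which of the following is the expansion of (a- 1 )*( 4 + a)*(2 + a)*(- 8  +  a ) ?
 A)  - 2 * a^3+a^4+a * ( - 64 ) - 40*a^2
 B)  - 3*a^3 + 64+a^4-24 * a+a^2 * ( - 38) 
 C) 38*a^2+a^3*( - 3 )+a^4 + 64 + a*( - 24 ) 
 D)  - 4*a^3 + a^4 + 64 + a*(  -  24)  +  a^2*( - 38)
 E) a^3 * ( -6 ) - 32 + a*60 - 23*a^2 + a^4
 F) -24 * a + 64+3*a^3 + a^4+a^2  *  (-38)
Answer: B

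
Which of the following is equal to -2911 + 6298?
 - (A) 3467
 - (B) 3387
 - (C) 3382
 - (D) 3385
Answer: B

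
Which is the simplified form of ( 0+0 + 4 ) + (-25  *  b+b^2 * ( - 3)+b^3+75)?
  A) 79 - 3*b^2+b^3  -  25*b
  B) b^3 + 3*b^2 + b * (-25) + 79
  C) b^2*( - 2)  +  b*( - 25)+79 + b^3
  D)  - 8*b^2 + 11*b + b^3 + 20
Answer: A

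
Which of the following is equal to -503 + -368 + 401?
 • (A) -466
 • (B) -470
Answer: B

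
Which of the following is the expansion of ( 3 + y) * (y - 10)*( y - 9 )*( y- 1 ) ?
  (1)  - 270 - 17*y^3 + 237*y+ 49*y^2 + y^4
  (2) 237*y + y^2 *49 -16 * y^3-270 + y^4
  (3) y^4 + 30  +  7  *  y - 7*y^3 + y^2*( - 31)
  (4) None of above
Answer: 1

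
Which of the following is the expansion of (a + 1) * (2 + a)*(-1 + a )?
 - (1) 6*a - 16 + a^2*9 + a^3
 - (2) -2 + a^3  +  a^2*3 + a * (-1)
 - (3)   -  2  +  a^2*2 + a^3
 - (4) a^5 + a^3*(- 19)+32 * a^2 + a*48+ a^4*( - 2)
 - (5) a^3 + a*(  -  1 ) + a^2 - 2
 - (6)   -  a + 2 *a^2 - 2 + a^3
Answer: 6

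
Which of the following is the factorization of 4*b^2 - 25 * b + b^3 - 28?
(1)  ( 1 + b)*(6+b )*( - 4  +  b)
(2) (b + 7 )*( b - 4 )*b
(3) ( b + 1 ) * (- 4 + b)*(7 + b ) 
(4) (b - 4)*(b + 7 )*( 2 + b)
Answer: 3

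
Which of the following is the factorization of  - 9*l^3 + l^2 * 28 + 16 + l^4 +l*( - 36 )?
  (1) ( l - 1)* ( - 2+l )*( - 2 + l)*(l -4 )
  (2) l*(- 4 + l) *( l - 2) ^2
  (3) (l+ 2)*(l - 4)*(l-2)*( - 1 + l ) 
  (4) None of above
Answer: 1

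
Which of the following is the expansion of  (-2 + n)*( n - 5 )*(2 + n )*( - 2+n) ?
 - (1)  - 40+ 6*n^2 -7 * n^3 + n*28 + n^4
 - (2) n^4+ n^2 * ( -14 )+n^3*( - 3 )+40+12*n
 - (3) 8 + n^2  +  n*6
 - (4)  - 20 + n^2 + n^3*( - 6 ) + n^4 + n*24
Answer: 1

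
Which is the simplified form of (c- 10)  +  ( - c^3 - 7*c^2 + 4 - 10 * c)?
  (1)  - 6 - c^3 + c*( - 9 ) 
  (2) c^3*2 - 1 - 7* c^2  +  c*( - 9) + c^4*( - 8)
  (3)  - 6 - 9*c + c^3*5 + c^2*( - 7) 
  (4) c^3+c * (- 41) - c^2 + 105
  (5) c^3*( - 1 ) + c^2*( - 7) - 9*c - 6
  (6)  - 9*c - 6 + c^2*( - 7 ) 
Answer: 5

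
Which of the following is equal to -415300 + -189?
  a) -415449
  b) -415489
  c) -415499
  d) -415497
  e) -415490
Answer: b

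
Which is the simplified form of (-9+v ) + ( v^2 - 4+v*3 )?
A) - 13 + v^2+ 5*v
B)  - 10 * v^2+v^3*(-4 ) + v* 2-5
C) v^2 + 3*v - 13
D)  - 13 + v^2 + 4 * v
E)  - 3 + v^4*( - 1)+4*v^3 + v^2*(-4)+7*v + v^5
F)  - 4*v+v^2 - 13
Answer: D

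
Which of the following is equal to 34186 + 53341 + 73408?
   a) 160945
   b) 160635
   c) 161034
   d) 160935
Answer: d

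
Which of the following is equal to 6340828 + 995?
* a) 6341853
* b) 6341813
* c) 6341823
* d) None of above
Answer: c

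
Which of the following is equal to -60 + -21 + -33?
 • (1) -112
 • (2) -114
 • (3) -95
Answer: 2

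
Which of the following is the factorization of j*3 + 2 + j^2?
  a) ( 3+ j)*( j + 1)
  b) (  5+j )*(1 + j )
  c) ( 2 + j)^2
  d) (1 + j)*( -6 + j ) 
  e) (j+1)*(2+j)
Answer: e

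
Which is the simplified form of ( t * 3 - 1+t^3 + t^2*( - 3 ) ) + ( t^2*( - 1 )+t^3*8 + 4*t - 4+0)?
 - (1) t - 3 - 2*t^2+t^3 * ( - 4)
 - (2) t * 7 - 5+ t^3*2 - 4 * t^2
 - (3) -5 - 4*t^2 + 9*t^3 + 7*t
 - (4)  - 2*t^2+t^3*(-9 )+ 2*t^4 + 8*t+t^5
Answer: 3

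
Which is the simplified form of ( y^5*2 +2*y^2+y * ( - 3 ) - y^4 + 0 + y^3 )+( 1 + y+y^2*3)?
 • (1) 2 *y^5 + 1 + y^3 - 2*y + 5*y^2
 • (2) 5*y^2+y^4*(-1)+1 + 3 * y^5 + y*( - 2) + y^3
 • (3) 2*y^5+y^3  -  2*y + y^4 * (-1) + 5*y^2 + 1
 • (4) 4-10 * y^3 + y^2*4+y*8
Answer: 3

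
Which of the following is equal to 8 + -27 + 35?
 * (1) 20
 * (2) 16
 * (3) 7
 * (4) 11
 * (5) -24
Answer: 2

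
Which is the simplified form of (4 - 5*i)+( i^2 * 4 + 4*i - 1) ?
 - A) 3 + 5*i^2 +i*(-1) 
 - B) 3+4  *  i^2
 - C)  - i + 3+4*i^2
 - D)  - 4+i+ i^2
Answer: C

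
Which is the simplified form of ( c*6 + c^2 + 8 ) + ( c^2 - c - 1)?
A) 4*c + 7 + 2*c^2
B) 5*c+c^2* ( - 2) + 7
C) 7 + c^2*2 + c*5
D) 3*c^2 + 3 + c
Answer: C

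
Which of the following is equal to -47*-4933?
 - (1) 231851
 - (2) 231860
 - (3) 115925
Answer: 1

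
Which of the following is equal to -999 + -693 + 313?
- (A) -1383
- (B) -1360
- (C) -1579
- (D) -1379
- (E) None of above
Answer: D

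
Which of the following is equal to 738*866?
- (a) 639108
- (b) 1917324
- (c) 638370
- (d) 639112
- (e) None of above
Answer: a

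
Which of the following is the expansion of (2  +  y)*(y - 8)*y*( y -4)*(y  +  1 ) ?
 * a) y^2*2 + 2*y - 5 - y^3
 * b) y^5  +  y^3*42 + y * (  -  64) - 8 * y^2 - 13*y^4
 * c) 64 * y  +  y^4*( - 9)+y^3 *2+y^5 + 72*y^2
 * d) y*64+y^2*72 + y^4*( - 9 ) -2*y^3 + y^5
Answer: d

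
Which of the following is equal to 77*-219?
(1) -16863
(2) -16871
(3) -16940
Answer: 1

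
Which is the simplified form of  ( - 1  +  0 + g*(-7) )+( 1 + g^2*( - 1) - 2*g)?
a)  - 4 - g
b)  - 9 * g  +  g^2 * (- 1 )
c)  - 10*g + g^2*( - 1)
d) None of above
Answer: b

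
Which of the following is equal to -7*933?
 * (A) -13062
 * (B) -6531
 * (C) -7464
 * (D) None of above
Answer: B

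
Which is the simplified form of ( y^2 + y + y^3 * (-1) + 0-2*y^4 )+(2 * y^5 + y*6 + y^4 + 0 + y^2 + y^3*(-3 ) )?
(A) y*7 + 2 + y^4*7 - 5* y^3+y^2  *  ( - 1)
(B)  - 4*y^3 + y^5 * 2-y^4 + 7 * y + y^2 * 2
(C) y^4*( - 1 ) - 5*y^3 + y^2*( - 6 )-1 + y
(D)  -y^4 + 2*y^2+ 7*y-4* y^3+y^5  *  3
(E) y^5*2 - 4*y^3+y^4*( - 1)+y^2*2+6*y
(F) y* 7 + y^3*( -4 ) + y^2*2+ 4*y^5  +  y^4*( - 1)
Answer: B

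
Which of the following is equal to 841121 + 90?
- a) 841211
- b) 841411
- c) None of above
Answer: a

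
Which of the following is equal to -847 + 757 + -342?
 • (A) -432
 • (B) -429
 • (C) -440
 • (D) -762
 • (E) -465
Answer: A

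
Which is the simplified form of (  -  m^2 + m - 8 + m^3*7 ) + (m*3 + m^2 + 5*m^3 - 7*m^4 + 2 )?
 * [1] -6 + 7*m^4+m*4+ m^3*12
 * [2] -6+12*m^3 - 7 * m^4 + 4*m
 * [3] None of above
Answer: 2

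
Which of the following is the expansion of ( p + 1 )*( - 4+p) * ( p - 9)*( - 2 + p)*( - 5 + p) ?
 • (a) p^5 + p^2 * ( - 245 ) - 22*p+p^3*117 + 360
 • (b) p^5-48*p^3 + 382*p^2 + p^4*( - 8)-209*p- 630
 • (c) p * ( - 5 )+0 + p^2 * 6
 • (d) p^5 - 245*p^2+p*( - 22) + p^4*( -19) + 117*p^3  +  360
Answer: d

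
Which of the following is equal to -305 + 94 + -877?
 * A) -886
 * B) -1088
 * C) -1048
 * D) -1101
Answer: B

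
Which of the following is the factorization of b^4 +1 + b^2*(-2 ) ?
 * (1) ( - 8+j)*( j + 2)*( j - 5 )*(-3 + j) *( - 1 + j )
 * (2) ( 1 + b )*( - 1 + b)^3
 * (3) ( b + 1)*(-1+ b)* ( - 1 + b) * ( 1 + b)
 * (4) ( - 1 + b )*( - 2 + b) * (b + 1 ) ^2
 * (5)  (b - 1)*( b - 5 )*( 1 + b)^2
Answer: 3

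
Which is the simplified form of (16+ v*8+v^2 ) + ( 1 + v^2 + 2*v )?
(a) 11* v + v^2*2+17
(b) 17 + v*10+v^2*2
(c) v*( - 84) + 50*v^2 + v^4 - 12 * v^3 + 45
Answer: b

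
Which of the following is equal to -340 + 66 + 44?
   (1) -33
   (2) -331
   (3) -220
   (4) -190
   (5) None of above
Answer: 5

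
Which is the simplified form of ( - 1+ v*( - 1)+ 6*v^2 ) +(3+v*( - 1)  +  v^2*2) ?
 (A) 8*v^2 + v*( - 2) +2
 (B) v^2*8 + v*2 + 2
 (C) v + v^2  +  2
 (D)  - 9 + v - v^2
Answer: A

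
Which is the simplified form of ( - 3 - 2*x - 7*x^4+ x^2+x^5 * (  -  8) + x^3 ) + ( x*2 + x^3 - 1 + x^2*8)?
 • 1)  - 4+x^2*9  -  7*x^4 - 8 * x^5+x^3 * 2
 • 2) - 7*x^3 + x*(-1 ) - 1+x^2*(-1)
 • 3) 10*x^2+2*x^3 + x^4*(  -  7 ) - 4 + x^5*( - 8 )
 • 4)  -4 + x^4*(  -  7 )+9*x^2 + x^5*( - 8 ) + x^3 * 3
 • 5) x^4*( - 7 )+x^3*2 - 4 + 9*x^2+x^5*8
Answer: 1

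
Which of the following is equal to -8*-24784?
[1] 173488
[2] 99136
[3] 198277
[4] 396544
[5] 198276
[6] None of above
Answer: 6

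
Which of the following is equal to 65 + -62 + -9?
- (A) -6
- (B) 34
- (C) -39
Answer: A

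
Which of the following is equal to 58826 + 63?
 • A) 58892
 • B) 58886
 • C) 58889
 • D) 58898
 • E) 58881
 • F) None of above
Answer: C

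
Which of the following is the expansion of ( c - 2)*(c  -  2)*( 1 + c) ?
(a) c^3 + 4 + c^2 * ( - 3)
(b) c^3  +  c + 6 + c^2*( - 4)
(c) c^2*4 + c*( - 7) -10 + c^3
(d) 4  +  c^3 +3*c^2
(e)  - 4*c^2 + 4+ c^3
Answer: a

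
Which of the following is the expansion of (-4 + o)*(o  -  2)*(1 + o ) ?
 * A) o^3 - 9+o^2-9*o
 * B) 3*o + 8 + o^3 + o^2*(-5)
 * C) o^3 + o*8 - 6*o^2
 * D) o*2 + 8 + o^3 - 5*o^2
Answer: D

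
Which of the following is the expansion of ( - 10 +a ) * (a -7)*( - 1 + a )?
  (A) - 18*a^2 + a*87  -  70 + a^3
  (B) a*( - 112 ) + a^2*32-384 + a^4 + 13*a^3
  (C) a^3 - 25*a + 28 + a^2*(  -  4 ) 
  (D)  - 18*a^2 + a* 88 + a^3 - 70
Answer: A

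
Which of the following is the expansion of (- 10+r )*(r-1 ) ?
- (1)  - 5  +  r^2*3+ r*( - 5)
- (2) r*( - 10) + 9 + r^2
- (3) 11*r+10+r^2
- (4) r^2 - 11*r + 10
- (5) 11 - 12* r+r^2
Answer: 4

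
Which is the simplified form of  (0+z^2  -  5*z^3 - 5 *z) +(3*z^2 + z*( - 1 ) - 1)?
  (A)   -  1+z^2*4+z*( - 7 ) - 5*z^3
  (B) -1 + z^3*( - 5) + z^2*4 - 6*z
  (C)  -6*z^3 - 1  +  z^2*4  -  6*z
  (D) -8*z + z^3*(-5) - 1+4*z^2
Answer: B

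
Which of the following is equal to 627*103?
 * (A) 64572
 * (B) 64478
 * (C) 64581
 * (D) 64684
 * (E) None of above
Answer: C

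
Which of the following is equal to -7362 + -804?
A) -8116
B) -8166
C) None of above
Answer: B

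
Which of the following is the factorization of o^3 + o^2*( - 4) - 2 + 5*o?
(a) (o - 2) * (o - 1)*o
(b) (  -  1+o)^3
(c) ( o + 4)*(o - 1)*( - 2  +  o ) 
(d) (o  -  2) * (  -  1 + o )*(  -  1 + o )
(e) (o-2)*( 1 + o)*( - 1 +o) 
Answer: d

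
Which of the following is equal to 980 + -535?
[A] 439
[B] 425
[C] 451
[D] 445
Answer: D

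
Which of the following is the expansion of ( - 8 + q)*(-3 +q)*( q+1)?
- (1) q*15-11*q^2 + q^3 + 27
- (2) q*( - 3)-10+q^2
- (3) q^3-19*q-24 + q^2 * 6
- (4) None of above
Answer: 4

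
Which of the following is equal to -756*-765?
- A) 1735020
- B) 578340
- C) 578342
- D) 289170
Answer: B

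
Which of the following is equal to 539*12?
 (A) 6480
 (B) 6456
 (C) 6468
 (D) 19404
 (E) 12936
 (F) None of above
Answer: C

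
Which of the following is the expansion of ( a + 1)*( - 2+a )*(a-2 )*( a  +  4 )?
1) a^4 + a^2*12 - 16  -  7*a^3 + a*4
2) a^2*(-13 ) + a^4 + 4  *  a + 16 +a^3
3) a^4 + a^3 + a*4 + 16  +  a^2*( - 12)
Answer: 3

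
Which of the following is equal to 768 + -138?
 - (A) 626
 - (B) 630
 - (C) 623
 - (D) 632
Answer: B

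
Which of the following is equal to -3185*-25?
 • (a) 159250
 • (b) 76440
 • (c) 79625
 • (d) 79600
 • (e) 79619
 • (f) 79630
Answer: c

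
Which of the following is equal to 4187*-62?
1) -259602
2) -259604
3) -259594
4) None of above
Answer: 3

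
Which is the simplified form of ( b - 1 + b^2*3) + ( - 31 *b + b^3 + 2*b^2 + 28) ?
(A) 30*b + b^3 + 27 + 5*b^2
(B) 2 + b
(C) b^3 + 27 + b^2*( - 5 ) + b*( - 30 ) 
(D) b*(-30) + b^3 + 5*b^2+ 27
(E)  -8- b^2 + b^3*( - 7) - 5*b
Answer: D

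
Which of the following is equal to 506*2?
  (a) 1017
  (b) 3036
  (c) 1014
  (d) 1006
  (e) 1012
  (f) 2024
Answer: e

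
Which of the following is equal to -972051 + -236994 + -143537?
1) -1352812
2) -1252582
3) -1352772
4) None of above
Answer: 4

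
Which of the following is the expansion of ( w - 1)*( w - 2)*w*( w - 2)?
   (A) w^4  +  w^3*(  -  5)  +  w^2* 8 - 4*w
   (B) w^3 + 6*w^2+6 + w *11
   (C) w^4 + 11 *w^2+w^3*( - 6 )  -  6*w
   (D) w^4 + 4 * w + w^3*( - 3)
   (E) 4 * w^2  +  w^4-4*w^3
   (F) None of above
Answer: A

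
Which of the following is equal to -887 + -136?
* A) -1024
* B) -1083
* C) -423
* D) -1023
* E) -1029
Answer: D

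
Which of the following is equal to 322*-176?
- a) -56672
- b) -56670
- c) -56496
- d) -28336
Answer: a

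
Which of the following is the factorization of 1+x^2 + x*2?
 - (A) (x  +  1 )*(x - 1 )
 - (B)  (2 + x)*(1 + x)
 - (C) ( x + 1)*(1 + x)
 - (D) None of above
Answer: C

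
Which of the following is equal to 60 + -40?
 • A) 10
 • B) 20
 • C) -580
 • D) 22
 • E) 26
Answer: B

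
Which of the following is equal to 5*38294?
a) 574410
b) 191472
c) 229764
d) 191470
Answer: d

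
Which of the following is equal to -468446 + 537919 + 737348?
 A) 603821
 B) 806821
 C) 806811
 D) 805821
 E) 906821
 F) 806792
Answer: B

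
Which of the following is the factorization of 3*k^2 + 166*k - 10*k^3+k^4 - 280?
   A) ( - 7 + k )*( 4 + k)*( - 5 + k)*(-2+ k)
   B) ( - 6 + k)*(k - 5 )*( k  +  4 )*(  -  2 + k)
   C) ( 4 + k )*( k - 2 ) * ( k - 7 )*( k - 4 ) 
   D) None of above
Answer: A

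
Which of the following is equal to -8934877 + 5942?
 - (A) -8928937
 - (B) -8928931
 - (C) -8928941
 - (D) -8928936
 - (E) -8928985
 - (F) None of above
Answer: F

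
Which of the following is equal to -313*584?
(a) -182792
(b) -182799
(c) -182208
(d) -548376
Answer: a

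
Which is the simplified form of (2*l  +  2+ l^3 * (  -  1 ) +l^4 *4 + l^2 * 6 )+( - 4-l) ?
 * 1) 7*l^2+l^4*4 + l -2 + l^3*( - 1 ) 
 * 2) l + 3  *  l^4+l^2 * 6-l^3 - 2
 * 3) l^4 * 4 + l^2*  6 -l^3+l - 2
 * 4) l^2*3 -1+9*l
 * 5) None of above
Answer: 3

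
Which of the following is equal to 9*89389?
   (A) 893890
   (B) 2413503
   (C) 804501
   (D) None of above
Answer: C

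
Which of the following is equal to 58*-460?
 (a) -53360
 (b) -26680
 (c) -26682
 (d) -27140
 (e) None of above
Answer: b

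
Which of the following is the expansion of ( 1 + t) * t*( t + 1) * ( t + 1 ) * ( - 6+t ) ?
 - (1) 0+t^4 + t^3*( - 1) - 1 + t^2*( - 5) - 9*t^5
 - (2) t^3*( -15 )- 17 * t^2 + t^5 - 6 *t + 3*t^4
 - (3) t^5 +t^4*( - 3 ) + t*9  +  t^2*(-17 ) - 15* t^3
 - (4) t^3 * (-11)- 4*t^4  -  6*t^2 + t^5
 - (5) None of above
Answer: 5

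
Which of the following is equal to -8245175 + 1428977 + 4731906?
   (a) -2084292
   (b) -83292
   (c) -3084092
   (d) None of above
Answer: a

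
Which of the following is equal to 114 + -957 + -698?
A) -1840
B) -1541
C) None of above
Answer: B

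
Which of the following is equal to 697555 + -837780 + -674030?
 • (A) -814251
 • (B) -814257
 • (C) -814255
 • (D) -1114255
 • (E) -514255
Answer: C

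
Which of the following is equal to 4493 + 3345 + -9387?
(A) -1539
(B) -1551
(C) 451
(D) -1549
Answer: D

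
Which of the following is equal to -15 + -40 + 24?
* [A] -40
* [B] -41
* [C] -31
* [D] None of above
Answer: C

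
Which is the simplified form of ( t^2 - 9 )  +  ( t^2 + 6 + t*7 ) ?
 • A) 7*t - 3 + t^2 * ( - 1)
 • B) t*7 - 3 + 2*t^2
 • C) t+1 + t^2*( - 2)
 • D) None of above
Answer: B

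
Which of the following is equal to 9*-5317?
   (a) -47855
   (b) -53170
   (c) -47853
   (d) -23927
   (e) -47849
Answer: c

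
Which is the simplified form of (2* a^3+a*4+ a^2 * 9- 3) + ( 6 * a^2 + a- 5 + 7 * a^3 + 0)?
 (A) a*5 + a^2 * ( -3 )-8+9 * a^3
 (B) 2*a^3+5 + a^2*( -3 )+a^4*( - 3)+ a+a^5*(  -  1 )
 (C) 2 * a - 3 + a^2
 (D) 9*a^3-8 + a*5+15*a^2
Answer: D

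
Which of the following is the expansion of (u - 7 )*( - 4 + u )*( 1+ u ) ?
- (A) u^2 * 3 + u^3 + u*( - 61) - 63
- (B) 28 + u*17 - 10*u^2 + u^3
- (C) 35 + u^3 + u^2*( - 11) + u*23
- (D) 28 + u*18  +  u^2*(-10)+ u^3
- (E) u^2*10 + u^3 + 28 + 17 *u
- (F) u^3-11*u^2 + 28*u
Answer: B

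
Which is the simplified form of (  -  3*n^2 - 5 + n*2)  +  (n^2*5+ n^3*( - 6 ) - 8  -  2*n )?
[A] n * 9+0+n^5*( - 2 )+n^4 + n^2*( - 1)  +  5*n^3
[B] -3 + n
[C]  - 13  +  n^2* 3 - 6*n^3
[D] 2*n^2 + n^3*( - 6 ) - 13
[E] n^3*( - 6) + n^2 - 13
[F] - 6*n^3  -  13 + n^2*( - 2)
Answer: D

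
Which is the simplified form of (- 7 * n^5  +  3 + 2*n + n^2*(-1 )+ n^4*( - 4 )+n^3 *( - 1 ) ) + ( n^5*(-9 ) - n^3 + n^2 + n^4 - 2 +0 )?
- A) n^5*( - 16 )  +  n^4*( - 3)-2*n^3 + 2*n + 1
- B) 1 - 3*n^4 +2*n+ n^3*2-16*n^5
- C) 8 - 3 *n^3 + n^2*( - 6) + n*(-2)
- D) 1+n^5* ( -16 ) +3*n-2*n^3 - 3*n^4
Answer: A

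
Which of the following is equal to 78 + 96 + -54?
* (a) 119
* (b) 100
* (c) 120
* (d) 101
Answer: c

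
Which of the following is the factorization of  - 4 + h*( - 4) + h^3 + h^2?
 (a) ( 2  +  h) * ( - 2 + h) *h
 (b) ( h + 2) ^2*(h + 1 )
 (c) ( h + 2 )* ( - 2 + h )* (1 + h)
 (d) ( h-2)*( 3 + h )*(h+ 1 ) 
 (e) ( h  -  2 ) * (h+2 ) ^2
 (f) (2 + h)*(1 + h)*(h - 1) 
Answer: c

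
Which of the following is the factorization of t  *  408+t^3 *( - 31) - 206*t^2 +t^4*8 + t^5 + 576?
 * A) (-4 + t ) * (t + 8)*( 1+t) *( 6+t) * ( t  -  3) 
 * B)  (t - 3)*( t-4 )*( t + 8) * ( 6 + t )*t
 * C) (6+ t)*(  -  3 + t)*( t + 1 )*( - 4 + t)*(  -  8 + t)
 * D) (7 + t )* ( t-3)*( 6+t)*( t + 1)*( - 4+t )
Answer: A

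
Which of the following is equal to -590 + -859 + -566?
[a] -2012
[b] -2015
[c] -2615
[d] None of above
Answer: b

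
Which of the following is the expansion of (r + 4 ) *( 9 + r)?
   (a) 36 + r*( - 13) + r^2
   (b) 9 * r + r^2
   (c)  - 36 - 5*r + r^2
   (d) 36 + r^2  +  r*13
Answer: d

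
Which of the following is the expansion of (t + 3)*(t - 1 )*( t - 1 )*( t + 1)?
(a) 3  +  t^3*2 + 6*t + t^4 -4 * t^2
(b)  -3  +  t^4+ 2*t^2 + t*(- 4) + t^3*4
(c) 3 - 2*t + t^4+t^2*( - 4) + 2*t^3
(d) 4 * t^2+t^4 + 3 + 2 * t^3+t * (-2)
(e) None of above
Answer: c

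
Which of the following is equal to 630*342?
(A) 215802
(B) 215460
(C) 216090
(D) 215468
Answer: B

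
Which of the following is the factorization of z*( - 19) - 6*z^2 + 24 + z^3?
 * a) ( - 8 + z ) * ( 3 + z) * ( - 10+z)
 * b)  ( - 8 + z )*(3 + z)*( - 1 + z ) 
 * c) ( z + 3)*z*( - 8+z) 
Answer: b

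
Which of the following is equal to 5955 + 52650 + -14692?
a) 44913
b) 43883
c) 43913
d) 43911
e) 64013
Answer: c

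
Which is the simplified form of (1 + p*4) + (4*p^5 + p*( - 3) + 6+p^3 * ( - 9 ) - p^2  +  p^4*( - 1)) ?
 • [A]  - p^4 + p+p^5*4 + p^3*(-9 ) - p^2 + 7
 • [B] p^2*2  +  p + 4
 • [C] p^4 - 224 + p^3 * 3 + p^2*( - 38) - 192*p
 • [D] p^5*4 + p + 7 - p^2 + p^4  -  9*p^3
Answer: A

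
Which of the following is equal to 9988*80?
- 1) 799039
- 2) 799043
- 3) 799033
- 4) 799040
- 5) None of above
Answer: 4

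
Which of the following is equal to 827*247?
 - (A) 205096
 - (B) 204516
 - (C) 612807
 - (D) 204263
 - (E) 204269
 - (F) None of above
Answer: E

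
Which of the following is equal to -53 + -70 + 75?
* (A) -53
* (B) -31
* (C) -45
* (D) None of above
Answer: D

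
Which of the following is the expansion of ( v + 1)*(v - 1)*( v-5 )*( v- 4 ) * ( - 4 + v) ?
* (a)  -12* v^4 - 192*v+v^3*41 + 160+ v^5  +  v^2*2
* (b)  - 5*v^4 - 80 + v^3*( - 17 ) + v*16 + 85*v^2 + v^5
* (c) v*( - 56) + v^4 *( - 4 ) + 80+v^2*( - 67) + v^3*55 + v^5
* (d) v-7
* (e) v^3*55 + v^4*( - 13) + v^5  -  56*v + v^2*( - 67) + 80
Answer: e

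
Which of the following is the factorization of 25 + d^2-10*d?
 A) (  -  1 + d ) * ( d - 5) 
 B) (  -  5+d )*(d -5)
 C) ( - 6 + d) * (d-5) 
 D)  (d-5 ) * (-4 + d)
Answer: B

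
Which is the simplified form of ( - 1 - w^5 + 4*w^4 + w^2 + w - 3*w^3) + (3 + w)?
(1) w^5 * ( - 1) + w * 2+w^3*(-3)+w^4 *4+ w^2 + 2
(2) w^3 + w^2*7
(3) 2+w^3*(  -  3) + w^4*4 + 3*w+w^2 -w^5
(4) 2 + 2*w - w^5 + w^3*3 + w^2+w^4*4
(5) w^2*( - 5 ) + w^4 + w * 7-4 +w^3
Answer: 1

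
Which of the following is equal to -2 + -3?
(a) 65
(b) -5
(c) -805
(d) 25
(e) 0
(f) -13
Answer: b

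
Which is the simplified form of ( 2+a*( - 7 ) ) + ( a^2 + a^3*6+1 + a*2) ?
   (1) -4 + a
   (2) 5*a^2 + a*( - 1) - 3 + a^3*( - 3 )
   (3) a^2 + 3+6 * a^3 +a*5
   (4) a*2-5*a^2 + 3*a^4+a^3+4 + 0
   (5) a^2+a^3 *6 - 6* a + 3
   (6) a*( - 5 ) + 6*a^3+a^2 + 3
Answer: 6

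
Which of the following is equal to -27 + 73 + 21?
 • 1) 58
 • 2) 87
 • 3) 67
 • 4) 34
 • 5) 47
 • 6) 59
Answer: 3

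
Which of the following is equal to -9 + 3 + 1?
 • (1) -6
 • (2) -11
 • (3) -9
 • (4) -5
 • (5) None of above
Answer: 4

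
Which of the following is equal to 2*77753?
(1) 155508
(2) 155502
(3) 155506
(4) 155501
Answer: 3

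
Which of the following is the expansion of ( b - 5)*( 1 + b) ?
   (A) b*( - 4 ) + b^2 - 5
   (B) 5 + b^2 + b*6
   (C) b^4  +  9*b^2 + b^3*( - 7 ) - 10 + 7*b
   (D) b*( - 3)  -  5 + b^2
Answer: A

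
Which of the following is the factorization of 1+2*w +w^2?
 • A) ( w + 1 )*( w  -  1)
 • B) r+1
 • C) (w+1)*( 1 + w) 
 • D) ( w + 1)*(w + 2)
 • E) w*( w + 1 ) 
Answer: C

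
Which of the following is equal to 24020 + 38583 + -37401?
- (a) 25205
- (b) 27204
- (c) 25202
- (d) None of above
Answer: c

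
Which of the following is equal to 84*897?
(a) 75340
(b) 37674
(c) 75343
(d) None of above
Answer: d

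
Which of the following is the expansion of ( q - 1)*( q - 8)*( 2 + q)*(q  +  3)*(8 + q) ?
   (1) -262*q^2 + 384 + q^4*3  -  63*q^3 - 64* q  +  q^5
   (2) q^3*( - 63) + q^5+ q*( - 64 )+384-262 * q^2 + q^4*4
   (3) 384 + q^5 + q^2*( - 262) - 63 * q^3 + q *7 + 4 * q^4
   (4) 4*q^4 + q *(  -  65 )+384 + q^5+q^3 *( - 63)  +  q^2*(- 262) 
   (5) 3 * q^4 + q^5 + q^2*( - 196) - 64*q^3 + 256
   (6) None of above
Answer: 2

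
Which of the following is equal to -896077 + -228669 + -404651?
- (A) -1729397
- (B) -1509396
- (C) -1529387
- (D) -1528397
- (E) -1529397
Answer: E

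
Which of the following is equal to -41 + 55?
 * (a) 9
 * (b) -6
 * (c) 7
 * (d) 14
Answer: d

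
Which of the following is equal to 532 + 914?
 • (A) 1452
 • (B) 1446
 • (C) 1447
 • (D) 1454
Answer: B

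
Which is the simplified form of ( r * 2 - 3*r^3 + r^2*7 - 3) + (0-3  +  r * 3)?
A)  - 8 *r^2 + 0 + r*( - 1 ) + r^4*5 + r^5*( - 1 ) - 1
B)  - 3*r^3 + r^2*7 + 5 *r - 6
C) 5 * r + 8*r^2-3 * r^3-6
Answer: B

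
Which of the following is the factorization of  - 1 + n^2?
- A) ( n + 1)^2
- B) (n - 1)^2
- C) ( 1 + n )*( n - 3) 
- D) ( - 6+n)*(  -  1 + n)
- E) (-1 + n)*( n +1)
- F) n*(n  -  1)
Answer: E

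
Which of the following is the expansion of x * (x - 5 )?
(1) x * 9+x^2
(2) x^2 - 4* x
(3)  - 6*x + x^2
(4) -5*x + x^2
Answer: 4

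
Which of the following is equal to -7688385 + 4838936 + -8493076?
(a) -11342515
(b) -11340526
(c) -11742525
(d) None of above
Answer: d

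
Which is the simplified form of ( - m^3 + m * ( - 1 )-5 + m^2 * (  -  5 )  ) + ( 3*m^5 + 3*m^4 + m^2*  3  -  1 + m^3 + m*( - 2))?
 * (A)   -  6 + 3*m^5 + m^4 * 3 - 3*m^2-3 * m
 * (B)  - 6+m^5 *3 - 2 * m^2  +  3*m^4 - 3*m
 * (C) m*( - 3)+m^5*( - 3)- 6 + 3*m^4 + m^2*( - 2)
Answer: B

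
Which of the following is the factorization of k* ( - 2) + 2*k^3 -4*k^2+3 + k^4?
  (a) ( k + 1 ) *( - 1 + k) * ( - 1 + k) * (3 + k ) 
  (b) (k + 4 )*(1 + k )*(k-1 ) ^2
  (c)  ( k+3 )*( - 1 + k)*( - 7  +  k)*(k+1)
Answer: a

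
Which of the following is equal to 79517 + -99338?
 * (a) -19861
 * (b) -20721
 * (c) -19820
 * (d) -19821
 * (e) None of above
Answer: d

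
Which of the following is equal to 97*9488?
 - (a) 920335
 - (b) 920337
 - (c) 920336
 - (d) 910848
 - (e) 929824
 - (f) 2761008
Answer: c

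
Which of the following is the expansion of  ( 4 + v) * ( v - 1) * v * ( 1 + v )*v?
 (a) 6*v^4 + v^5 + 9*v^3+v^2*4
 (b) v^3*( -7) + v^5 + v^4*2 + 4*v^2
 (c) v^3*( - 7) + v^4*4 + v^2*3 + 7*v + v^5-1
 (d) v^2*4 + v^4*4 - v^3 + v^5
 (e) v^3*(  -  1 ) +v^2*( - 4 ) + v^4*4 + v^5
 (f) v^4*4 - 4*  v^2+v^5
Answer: e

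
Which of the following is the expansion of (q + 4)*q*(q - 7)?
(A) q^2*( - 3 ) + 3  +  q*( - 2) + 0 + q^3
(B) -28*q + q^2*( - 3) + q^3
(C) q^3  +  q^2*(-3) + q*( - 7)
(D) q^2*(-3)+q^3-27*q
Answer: B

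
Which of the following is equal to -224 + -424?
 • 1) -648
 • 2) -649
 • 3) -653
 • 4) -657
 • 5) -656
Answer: 1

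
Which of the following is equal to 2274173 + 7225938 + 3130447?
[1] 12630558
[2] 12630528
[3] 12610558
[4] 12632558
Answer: 1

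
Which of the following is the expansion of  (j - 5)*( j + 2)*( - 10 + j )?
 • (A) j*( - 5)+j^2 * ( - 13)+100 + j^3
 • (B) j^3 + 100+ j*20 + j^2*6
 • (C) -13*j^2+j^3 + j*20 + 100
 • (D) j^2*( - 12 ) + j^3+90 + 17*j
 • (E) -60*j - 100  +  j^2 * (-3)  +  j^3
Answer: C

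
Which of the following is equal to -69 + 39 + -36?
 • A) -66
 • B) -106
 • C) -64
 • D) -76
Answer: A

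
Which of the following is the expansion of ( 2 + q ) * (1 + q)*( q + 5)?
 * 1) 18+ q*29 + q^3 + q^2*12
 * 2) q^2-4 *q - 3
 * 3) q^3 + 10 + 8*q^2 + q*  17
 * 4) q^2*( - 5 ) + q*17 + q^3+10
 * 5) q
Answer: 3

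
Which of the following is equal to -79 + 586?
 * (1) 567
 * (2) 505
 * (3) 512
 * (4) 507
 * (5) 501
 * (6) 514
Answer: 4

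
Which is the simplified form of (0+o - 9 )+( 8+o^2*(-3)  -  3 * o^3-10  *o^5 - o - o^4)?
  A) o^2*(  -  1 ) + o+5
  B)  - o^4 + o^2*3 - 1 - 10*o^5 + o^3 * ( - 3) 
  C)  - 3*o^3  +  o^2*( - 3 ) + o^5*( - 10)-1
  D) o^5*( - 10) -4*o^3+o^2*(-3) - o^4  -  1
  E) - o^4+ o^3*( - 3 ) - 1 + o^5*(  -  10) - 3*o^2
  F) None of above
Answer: E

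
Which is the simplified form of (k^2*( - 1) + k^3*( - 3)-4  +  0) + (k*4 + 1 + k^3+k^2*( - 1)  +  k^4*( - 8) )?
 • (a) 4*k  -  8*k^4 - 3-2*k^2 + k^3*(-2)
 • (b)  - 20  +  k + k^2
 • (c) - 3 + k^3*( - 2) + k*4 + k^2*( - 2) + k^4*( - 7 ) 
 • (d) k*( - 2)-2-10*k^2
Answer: a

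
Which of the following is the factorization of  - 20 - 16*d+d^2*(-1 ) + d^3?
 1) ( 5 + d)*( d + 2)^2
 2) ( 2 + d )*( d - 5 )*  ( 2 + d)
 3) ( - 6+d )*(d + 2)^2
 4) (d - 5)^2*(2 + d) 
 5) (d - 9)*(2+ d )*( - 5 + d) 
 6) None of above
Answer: 2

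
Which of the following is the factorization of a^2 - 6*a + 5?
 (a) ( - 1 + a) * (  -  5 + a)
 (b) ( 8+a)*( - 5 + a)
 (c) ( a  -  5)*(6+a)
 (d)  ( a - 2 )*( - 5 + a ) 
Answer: a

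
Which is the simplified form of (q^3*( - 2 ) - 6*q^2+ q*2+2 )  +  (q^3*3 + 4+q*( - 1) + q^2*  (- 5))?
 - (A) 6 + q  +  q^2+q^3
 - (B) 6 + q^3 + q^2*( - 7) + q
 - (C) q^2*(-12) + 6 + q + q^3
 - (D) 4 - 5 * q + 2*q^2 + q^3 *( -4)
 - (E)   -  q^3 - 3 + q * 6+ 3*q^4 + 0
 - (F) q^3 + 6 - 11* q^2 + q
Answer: F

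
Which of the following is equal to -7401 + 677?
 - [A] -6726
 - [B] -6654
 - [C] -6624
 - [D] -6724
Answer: D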